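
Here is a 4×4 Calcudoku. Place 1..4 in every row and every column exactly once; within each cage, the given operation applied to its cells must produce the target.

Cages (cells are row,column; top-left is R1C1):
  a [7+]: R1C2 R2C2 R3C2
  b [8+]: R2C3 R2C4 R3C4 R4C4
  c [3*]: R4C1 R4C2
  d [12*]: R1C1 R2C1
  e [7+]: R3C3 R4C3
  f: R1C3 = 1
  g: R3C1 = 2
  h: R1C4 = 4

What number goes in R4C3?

Cage f is given, leaving R1C3 = 1.
Cage h is given; hence R1C4 = 4.
Column 3 now contains 1, leaving R2C3 = 2.
Cage g is a single given cell, so R3C1 = 2.
Row 1 already has 4; hence R1C1 = 3.
Row 1 already has 4; hence R1C2 = 2.
Cage d needs two cells with product 12, so R2C1 = 4.
Row 2 now contains 4, so R2C2 = 1.
Row 2 now contains 1, which forces R2C4 = 3.
Column 2 already has 1, leaving R3C2 = 4.
4 is placed in row 3; hence R3C3 = 3.
Column 4 now contains 3, leaving R3C4 = 1.
Column 1 now contains 3, so R4C1 = 1.
Column 2 already has 1, leaving R4C2 = 3.
Column 3 already has 3, which forces R4C3 = 4.
Cage b has sum 8; hence R4C4 = 2.
Filled in: 3 2 1 4 / 4 1 2 3 / 2 4 3 1 / 1 3 4 2.

4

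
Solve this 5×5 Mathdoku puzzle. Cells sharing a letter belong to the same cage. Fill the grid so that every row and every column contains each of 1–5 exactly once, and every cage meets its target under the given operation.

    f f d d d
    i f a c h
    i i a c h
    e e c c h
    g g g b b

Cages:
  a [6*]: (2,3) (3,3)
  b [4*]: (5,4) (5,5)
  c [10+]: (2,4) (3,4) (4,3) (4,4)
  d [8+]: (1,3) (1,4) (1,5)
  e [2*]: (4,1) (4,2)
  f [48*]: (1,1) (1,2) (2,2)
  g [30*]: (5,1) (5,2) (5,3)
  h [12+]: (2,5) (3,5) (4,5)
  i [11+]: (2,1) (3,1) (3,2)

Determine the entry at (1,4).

Cage f has product 48, which forces (1,1) = 4.
The 3 cells of cage f must have product 48, which forces (1,2) = 3.
Cage f needs product 48, which forces (2,2) = 4.
The 3 cells of cage i must have sum 11, leaving (2,1) = 5.
5 is placed in row 2, which forces (2,5) = 3.
Cage i needs sum 11; hence (3,1) = 1.
Cage i has sum 11; hence (3,2) = 5.
Row 3 already has 5, so (3,5) = 4.
Column 1 now contains 1, leaving (4,1) = 2.
Row 4 now contains 2; hence (4,2) = 1.
Column 5 now contains 4; hence (4,5) = 5.
2 is placed in column 1, which forces (5,1) = 3.
Column 2 now contains 5, so (5,2) = 2.
Row 5 now contains 2, which forces (5,3) = 5.
Column 5 now contains 4, leaving (5,5) = 1.
The 3 cells of cage d must have sum 8, which forces (1,3) = 1.
The 3 cells of cage d must have sum 8, leaving (1,4) = 5.
1 is placed in column 5; hence (1,5) = 2.
Row 2 now contains 3; hence (2,3) = 2.
The 4 cells of cage c must have sum 10, leaving (2,4) = 1.
Cage a's pair has product 6, leaving (3,3) = 3.
Cage c needs sum 10, which forces (3,4) = 2.
Column 3 already has 3; hence (4,3) = 4.
Row 4 now contains 4, which forces (4,4) = 3.
Row 5 already has 1, leaving (5,4) = 4.
Filled in: 4 3 1 5 2 / 5 4 2 1 3 / 1 5 3 2 4 / 2 1 4 3 5 / 3 2 5 4 1.

5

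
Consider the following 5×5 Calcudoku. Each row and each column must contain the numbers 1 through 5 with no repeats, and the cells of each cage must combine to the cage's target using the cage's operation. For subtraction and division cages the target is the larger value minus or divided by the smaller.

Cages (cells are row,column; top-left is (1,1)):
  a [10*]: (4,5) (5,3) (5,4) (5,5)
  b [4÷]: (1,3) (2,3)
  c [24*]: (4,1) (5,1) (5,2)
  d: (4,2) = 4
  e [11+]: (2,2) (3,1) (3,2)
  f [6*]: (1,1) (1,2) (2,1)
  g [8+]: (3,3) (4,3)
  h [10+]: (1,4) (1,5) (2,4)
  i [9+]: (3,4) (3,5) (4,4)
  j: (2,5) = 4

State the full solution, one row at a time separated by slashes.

1 2 4 5 3 / 3 5 1 2 4 / 5 1 3 4 2 / 2 4 5 3 1 / 4 3 2 1 5

Cage j is given, which forces (2,5) = 4.
D is a freebie, which forces (4,2) = 4.
Cage a has product 10, leaving (4,5) = 1.
Cage b's pair has quotient 4; hence (1,3) = 4.
Row 2 already has 4, so (2,3) = 1.
Cage c needs product 24, so (5,1) = 4.
Cage a has product 10, which forces (5,4) = 1.
In row 3, 1 can only go at (3,2), so (3,2) = 1.
Cage f has product 6, so (1,1) = 1.
Cage e has sum 11, which forces (2,2) = 5.
Cage e needs sum 11, which forces (3,1) = 5.
Row 3 already has 5, which forces (3,3) = 3.
Row 3 already has 5, which forces (3,4) = 4.
Row 3 already has 3, so (3,5) = 2.
Column 3 now contains 3, leaving (4,3) = 5.
5 is placed in column 3, so (5,3) = 2.
2 is placed in column 5; hence (5,5) = 5.
Cage h needs sum 10, leaving (1,4) = 5.
5 is placed in column 5, which forces (1,5) = 3.
The 3 cells of cage h must have sum 10; hence (2,4) = 2.
Cage c needs product 24; hence (4,1) = 2.
Cage i has sum 9, leaving (4,4) = 3.
2 is placed in row 5, which forces (5,2) = 3.
Row 1 now contains 3, so (1,2) = 2.
Row 2 already has 2, which forces (2,1) = 3.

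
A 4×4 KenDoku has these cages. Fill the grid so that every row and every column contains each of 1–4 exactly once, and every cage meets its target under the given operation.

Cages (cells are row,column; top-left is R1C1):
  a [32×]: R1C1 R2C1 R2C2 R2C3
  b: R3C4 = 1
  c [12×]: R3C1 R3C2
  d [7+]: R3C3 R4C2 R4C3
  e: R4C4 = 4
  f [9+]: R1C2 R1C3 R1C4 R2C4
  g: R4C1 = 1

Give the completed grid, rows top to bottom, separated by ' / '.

Cage a needs product 32; hence R1C1 = 4.
Column 1 now contains 4, which forces R3C1 = 3.
3 is placed in row 3, which forces R3C2 = 4.
Cage b is a single given cell, so R3C4 = 1.
Cage g is given, which forces R4C1 = 1.
Cage e is a single given cell, so R4C4 = 4.
Cage f has sum 9, leaving R1C4 = 2.
Column 1 already has 1; hence R2C1 = 2.
Cage a has product 32; hence R2C2 = 1.
The 4 cells of cage a must have product 32; hence R2C3 = 4.
The 4 cells of cage f must have sum 9, so R2C4 = 3.
Row 3 already has 1, leaving R3C3 = 2.
Cage d has sum 7; hence R4C2 = 2.
Cage d needs sum 7, so R4C3 = 3.
Column 2 already has 1, so R1C2 = 3.
Column 3 now contains 3, so R1C3 = 1.

4 3 1 2 / 2 1 4 3 / 3 4 2 1 / 1 2 3 4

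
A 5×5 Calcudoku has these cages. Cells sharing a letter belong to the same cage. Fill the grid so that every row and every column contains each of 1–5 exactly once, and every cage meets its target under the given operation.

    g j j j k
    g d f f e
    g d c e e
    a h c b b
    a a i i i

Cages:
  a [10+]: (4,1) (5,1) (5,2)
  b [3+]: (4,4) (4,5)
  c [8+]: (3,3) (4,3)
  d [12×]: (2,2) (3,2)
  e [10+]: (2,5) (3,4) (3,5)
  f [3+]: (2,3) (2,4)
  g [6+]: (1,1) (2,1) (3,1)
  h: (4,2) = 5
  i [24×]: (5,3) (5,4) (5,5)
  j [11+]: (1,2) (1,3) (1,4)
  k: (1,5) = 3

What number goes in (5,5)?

4

K is a freebie; hence (1,5) = 3.
Cage h is a single given cell, which forces (4,2) = 5.
5 is placed in row 4, which forces (4,3) = 3.
Column 3 already has 3, so (3,3) = 5.
Cage i needs product 24, leaving (5,4) = 3.
Cage j needs sum 11; hence (1,4) = 5.
In row 1, 1 can only go at (1,1), so (1,1) = 1.
1 is placed in column 1, so (4,1) = 4.
In row 2, 5 can only go at (2,5), so (2,5) = 5.
In row 2, 4 can only go at (2,2), so (2,2) = 4.
4 is placed in column 2, which forces (1,2) = 2.
Cage j has sum 11, so (1,3) = 4.
4 is placed in column 2, so (3,2) = 3.
The 3 cells of cage a must have sum 10; hence (5,1) = 5.
4 is placed in column 2, leaving (5,2) = 1.
Column 3 already has 4, so (5,3) = 2.
Row 5 already has 2; hence (5,5) = 4.
The 3 cells of cage g must have sum 6, which forces (2,1) = 3.
Column 3 already has 2, so (2,3) = 1.
Cage f's pair has sum 3; hence (2,4) = 2.
3 is placed in row 3, which forces (3,1) = 2.
The 3 cells of cage e must have sum 10, so (3,4) = 4.
Column 5 now contains 4, which forces (3,5) = 1.
Column 4 now contains 2; hence (4,4) = 1.
1 is placed in column 5, which forces (4,5) = 2.
The full grid is 1 2 4 5 3 / 3 4 1 2 5 / 2 3 5 4 1 / 4 5 3 1 2 / 5 1 2 3 4.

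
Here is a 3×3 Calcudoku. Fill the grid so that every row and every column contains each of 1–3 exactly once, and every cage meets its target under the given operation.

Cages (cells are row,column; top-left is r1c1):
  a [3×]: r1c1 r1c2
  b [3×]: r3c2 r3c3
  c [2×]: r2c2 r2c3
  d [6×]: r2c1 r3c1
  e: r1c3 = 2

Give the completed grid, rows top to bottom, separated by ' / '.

Cage e is given, leaving r1c3 = 2.
Column 3 now contains 2, so r2c3 = 1.
Column 3 already has 1, which forces r3c3 = 3.
Cage d needs two cells with product 6; hence r2c1 = 3.
Row 2 now contains 1, so r2c2 = 2.
3 is placed in row 3, which forces r3c1 = 2.
3 is placed in row 3, leaving r3c2 = 1.
Column 1 already has 3, which forces r1c1 = 1.
Column 2 now contains 1, which forces r1c2 = 3.

1 3 2 / 3 2 1 / 2 1 3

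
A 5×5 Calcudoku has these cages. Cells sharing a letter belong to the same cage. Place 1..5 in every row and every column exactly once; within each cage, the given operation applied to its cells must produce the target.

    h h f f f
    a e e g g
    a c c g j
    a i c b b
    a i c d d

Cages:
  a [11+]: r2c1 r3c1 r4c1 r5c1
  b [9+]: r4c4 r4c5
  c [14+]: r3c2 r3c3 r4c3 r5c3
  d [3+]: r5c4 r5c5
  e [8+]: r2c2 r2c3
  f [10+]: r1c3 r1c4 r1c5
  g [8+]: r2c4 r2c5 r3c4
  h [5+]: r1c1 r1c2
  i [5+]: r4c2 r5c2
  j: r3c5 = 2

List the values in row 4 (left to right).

Cage j is a single given cell, leaving r3c5 = 2.
2 is placed in column 5, which forces r5c5 = 1.
1 is placed in row 5, leaving r5c4 = 2.
In row 2, 2 can only go at r2c1, so r2c1 = 2.
Row 2 needs a 1, and only r2c4 is open for it.
In row 2, 4 can only go at r2c5, so r2c5 = 4.
Cage g has sum 8, leaving r3c4 = 3.
The two cells of cage b must have sum 9, so r4c4 = 4.
Column 5 now contains 4; hence r4c5 = 5.
Cage f needs sum 10, so r1c3 = 2.
4 is placed in column 4; hence r1c4 = 5.
Column 5 already has 5, leaving r1c5 = 3.
In row 3, 4 can only go at r3c2, so r3c2 = 4.
The two cells of cage h must have sum 5; hence r1c1 = 4.
4 is placed in column 2; hence r1c2 = 1.
Cage c has sum 14; hence r3c3 = 5.
The two cells of cage i must have sum 5, so r4c2 = 2.
Cage c needs sum 14, leaving r4c3 = 1.
4 is placed in column 2, so r5c2 = 3.
Cage c needs sum 14; hence r5c3 = 4.
Column 2 now contains 3, leaving r2c2 = 5.
Column 3 already has 5; hence r2c3 = 3.
Row 3 now contains 5, so r3c1 = 1.
1 is placed in row 4, leaving r4c1 = 3.
3 is placed in row 5, which forces r5c1 = 5.
Completed grid: 4 1 2 5 3 / 2 5 3 1 4 / 1 4 5 3 2 / 3 2 1 4 5 / 5 3 4 2 1.

3 2 1 4 5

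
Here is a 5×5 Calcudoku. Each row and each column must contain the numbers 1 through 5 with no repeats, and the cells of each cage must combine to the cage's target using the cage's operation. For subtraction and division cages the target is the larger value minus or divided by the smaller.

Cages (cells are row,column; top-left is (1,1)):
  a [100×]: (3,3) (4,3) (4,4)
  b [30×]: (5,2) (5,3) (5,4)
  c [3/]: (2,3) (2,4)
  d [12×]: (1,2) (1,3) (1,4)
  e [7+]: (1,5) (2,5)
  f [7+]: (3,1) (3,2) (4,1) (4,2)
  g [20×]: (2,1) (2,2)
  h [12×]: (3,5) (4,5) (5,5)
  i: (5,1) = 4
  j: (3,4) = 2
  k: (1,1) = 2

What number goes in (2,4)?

K is a freebie, so (1,1) = 2.
Cage a has product 100, leaving (3,3) = 5.
J is a freebie, so (3,4) = 2.
The 3 cells of cage a must have product 100, so (4,3) = 4.
Cage a has product 100, so (4,4) = 5.
Cage i is given, so (5,1) = 4.
Column 4 already has 5, which forces (5,4) = 3.
Row 5 already has 3, which forces (5,5) = 1.
4 is placed in column 1, which forces (2,1) = 5.
Cage g's pair has product 20, so (2,2) = 4.
Cage c's pair has quotient 3, leaving (2,3) = 3.
3 is placed in column 4, so (2,4) = 1.
Row 2 now contains 3, so (2,5) = 2.
The 4 cells of cage f must have sum 7, which forces (3,1) = 3.
Cage f needs sum 7; hence (3,2) = 1.
Cage h needs product 12, leaving (3,5) = 4.
Cage f has sum 7, which forces (4,1) = 1.
The 4 cells of cage f must have sum 7, leaving (4,2) = 2.
Column 5 now contains 1, so (4,5) = 3.
Cage b has product 30, so (5,2) = 5.
Row 5 already has 3; hence (5,3) = 2.
Column 2 now contains 1, which forces (1,2) = 3.
Column 3 already has 3; hence (1,3) = 1.
Column 4 now contains 1, leaving (1,4) = 4.
Column 5 now contains 3; hence (1,5) = 5.
Completed grid: 2 3 1 4 5 / 5 4 3 1 2 / 3 1 5 2 4 / 1 2 4 5 3 / 4 5 2 3 1.

1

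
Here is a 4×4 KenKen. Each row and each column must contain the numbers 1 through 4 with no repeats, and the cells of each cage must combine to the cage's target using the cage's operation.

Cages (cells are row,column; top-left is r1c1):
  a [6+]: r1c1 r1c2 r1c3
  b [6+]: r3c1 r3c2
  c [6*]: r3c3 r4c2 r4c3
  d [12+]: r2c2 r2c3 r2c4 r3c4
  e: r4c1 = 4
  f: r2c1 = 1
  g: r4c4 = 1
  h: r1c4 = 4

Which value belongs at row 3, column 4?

3

Cage h is given; hence r1c4 = 4.
Cage f is a single given cell, leaving r2c1 = 1.
Column 4 already has 4, leaving r3c4 = 3.
E is a freebie, leaving r4c1 = 4.
G is a freebie, which forces r4c4 = 1.
3 is placed in column 4, leaving r2c4 = 2.
Column 1 now contains 4, so r3c1 = 2.
The two cells of cage b must have sum 6, which forces r3c2 = 4.
The 3 cells of cage c must have product 6, leaving r3c3 = 1.
Column 1 now contains 2, which forces r1c1 = 3.
Cage a needs sum 6, which forces r1c2 = 1.
Cage a has sum 6, which forces r1c3 = 2.
Column 2 already has 4, so r2c2 = 3.
Cage d has sum 12; hence r2c3 = 4.
3 is placed in column 2, so r4c2 = 2.
2 is placed in column 3, so r4c3 = 3.
The full grid is 3 1 2 4 / 1 3 4 2 / 2 4 1 3 / 4 2 3 1.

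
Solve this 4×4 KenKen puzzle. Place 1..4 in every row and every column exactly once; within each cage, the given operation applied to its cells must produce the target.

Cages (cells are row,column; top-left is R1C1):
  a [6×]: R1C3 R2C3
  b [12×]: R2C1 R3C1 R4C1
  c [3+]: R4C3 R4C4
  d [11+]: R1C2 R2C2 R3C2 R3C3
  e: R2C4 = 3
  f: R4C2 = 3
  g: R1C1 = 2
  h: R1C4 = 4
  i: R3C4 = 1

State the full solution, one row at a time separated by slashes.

2 1 3 4 / 1 4 2 3 / 3 2 4 1 / 4 3 1 2

Cage g is given, which forces R1C1 = 2.
Row 1 now contains 2, so R1C3 = 3.
Cage h is given, which forces R1C4 = 4.
Column 3 now contains 3, leaving R2C3 = 2.
Cage e is given, so R2C4 = 3.
Column 3 already has 2, which forces R3C3 = 4.
Cage i is given, so R3C4 = 1.
Cage f is given; hence R4C2 = 3.
Column 3 already has 2, which forces R4C3 = 1.
Column 4 already has 1; hence R4C4 = 2.
4 is placed in row 1, so R1C2 = 1.
Cage b has product 12; hence R2C1 = 1.
The 4 cells of cage d must have sum 11, so R2C2 = 4.
1 is placed in row 3, so R3C1 = 3.
Column 2 now contains 3; hence R3C2 = 2.
Row 4 already has 1; hence R4C1 = 4.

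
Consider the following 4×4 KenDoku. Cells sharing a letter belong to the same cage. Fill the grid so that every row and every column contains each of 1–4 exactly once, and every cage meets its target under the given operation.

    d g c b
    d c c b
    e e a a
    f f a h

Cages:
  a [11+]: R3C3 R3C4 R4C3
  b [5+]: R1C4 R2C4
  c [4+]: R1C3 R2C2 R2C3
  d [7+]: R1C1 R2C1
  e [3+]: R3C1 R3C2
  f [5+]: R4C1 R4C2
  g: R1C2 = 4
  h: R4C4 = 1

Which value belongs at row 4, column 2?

3

G is a freebie, so R1C2 = 4.
The 3 cells of cage c must have sum 4, which forces R1C3 = 1.
Cage c needs sum 4; hence R2C2 = 1.
The 3 cells of cage c must have sum 4, so R2C3 = 2.
Column 2 already has 1, leaving R3C2 = 2.
Cage a has sum 11, leaving R3C3 = 3.
Cage a needs sum 11, so R3C4 = 4.
Column 2 now contains 2, which forces R4C2 = 3.
The 3 cells of cage a must have sum 11; hence R4C3 = 4.
Cage h is given; hence R4C4 = 1.
Row 1 now contains 4, leaving R1C1 = 3.
The two cells of cage b must have sum 5, which forces R1C4 = 2.
Cage d's pair has sum 7, so R2C1 = 4.
4 is placed in column 4, leaving R2C4 = 3.
Row 3 now contains 2, so R3C1 = 1.
Row 4 already has 1; hence R4C1 = 2.
Completed grid: 3 4 1 2 / 4 1 2 3 / 1 2 3 4 / 2 3 4 1.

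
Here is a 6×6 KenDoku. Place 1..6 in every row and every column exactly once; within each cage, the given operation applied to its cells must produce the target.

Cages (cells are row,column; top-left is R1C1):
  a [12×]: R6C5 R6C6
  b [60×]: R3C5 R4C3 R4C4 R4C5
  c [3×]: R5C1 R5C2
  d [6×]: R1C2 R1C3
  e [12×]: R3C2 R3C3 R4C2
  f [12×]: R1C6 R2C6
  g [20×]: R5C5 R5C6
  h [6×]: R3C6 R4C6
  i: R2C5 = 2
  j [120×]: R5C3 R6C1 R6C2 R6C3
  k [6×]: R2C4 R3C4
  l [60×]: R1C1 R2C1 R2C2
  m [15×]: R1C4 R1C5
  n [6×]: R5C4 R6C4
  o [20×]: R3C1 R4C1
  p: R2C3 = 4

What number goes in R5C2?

P is a freebie, so R2C3 = 4.
Cage i is given; hence R2C5 = 2.
Row 2 needs a 1, and only R2C4 is open for it.
Cage k needs two cells with product 6; hence R3C4 = 6.
Row 5 needs a 6, and only R5C3 is open for it.
Row 1 needs a 1, and only R1C3 is open for it.
Cage d's pair has product 6, so R1C2 = 6.
Column 3 already has 1; hence R6C3 = 5.
The only place for 2 in row 5 is R5C4.
2 is placed in column 4; hence R6C4 = 3.
Column 4 already has 3, so R1C4 = 5.
The two cells of cage m must have product 15, which forces R1C5 = 3.
5 is placed in column 4, which forces R4C4 = 4.
Cage a needs two cells with product 12, so R6C5 = 6.
Cage a's pair has product 12, so R6C6 = 2.
2 is placed in column 6, leaving R1C6 = 4.
Cage f's pair has product 12, which forces R2C6 = 3.
The two cells of cage o must have product 20, which forces R3C1 = 4.
Row 3 already has 4; hence R3C2 = 3.
Row 3 already has 3; hence R3C3 = 2.
Cage h needs two cells with product 6, leaving R3C6 = 1.
4 is placed in row 4; hence R4C1 = 5.
Cage b needs product 60, which forces R4C3 = 3.
Row 4 already has 5; hence R4C5 = 1.
Cage h needs two cells with product 6; hence R4C6 = 6.
3 is placed in column 2, which forces R5C2 = 1.
Column 6 now contains 4, which forces R5C6 = 5.
4 is placed in column 1, so R6C1 = 1.
Column 2 already has 1, leaving R6C2 = 4.
Row 1 already has 4; hence R1C1 = 2.
5 is placed in column 1, which forces R2C1 = 6.
3 is placed in row 2; hence R2C2 = 5.
Row 3 now contains 1, which forces R3C5 = 5.
1 is placed in row 4, leaving R4C2 = 2.
Row 5 now contains 1, which forces R5C1 = 3.
Row 5 already has 5, leaving R5C5 = 4.
Completed grid: 2 6 1 5 3 4 / 6 5 4 1 2 3 / 4 3 2 6 5 1 / 5 2 3 4 1 6 / 3 1 6 2 4 5 / 1 4 5 3 6 2.

1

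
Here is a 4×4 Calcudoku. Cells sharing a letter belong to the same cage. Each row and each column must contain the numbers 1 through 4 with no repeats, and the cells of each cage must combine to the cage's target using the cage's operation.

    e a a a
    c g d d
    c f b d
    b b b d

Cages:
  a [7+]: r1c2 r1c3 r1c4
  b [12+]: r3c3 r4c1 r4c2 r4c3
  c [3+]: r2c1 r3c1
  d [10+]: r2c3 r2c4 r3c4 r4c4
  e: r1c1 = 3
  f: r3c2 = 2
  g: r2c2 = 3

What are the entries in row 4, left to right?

E is a freebie; hence r1c1 = 3.
Cage g is a single given cell, which forces r2c2 = 3.
Cage f is a single given cell; hence r3c2 = 2.
The two cells of cage c must have sum 3, leaving r2c1 = 2.
Row 3 now contains 2, so r3c1 = 1.
Cage b has sum 12; hence r3c3 = 4.
Row 3 already has 4, leaving r3c4 = 3.
Column 1 now contains 1; hence r4c1 = 4.
4 is placed in row 4, leaving r4c2 = 1.
Cage b has sum 12, leaving r4c3 = 3.
1 is placed in row 4, which forces r4c4 = 2.
Column 2 now contains 1, leaving r1c2 = 4.
The 3 cells of cage a must have sum 7, leaving r1c3 = 2.
The 3 cells of cage a must have sum 7, which forces r1c4 = 1.
4 is placed in column 3, which forces r2c3 = 1.
The 4 cells of cage d must have sum 10; hence r2c4 = 4.
The full grid is 3 4 2 1 / 2 3 1 4 / 1 2 4 3 / 4 1 3 2.

4 1 3 2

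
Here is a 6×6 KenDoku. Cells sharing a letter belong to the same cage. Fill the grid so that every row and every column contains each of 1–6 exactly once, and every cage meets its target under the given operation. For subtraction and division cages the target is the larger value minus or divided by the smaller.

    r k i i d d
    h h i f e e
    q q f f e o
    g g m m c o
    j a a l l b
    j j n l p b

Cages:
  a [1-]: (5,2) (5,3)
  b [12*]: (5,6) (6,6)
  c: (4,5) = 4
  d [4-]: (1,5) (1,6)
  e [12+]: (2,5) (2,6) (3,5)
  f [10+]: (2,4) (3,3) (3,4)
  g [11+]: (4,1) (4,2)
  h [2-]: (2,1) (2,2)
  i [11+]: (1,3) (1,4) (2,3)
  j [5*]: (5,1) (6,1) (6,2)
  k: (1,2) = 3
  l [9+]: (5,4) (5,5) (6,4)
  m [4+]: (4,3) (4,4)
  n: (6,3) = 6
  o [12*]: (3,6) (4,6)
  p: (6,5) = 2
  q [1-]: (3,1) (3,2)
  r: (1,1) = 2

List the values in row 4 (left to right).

6 5 3 1 4 2

Cage r is a single given cell; hence (1,1) = 2.
Cage k is given, which forces (1,2) = 3.
C is a freebie, so (4,5) = 4.
Cage j has product 5; hence (5,1) = 1.
The 3 cells of cage j must have product 5, leaving (6,1) = 5.
Cage j needs product 5, leaving (6,2) = 1.
Cage n is a single given cell, so (6,3) = 6.
P is a freebie, so (6,5) = 2.
5 is placed in column 1, leaving (4,1) = 6.
The two cells of cage g must have sum 11, so (4,2) = 5.
Cage l needs sum 9, so (5,4) = 2.
Cage l needs sum 9, leaving (5,5) = 3.
Row 5 now contains 3, which forces (5,6) = 4.
Cage l needs sum 9, which forces (6,4) = 4.
Column 6 already has 4, so (6,6) = 3.
Cage h's pair has difference 2; hence (2,1) = 4.
Cage q needs two cells with difference 1, leaving (3,1) = 3.
Cage o's pair has product 12, which forces (3,6) = 6.
3 is placed in column 6, which forces (4,6) = 2.
Row 5 now contains 4; hence (5,2) = 6.
Row 5 now contains 4; hence (5,3) = 5.
Cage i needs sum 11, which forces (1,3) = 4.
6 is placed in column 2, so (2,2) = 2.
Row 2 already has 2, so (2,3) = 1.
Cage e has sum 12; hence (2,5) = 6.
Row 2 now contains 1, leaving (2,6) = 5.
Column 2 now contains 2; hence (3,2) = 4.
Column 3 already has 4, which forces (3,3) = 2.
1 is placed in column 3, leaving (4,3) = 3.
Row 4 already has 3, which forces (4,4) = 1.
The 3 cells of cage i must have sum 11, which forces (1,4) = 6.
The two cells of cage d must have difference 4, so (1,5) = 5.
5 is placed in column 6, which forces (1,6) = 1.
5 is placed in row 2, so (2,4) = 3.
1 is placed in column 4; hence (3,4) = 5.
The 3 cells of cage e must have sum 12, leaving (3,5) = 1.
Completed grid: 2 3 4 6 5 1 / 4 2 1 3 6 5 / 3 4 2 5 1 6 / 6 5 3 1 4 2 / 1 6 5 2 3 4 / 5 1 6 4 2 3.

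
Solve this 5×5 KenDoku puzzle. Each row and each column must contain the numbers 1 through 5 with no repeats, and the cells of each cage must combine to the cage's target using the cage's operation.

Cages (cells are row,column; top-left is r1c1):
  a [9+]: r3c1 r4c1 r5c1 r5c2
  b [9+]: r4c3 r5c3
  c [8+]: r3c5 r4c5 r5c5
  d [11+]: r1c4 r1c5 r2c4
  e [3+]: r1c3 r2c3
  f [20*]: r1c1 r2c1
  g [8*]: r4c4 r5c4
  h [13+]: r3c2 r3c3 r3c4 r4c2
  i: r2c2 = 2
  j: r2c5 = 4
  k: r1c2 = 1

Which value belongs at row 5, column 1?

1

Cage k is given, leaving r1c2 = 1.
1 is placed in row 1, leaving r1c3 = 2.
Cage i is a single given cell; hence r2c2 = 2.
2 is placed in column 3; hence r2c3 = 1.
Cage j is given; hence r2c5 = 4.
Column 2 already has 2, leaving r5c2 = 3.
Cage f's pair has product 20, so r1c1 = 4.
Cage d needs sum 11, which forces r1c4 = 5.
The 3 cells of cage d must have sum 11, leaving r1c5 = 3.
Row 2 already has 4, leaving r2c1 = 5.
Cage d has sum 11, which forces r2c4 = 3.
Cage h has sum 13, which forces r3c3 = 3.
The 4 cells of cage h must have sum 13; hence r3c4 = 1.
1 is placed in row 3, which forces r3c1 = 2.
Row 3 already has 2; hence r3c5 = 5.
Cage a has sum 9; hence r4c1 = 3.
The 4 cells of cage a must have sum 9, leaving r5c1 = 1.
Row 5 now contains 1, leaving r5c5 = 2.
Row 3 now contains 5; hence r3c2 = 4.
Cage h needs sum 13, so r4c2 = 5.
Row 4 already has 5, leaving r4c3 = 4.
The two cells of cage g must have product 8, leaving r4c4 = 2.
Column 5 already has 2, so r4c5 = 1.
Column 3 now contains 4, leaving r5c3 = 5.
Row 5 already has 2, leaving r5c4 = 4.
Filled in: 4 1 2 5 3 / 5 2 1 3 4 / 2 4 3 1 5 / 3 5 4 2 1 / 1 3 5 4 2.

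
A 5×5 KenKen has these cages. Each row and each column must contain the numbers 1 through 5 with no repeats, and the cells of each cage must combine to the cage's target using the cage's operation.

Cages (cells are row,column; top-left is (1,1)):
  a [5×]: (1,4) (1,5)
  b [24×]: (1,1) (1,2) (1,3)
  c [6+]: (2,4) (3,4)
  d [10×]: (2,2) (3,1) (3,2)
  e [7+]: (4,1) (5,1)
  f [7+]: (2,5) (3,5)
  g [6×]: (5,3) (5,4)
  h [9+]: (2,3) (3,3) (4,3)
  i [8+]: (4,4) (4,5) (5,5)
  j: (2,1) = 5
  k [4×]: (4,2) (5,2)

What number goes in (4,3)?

5

J is a freebie, leaving (2,1) = 5.
Cage d has product 10, so (3,2) = 5.
The only place for 5 in row 5 is (5,5).
The two cells of cage a must have product 5, which forces (1,4) = 5.
Column 5 already has 5, which forces (1,5) = 1.
1 is placed in column 5; hence (4,5) = 2.
Row 4 already has 2, which forces (4,4) = 1.
Row 4 already has 1, leaving (4,2) = 4.
The two cells of cage k must have product 4, leaving (5,2) = 1.
1 is placed in column 2; hence (2,2) = 2.
Row 2 already has 2, so (2,4) = 4.
Row 2 already has 4, so (2,5) = 3.
The 3 cells of cage d must have product 10, so (3,1) = 1.
Column 4 now contains 4; hence (3,4) = 2.
3 is placed in column 5, so (3,5) = 4.
4 is placed in row 4; hence (4,1) = 3.
3 is placed in row 4, leaving (4,3) = 5.
Cage e's pair has sum 7, which forces (5,1) = 4.
Column 4 now contains 2, so (5,4) = 3.
Column 1 now contains 4, so (1,1) = 2.
Column 2 already has 2, leaving (1,2) = 3.
Cage b has product 24, which forces (1,3) = 4.
Row 2 already has 3, so (2,3) = 1.
Row 3 already has 4, which forces (3,3) = 3.
Row 5 already has 3, which forces (5,3) = 2.
Completed grid: 2 3 4 5 1 / 5 2 1 4 3 / 1 5 3 2 4 / 3 4 5 1 2 / 4 1 2 3 5.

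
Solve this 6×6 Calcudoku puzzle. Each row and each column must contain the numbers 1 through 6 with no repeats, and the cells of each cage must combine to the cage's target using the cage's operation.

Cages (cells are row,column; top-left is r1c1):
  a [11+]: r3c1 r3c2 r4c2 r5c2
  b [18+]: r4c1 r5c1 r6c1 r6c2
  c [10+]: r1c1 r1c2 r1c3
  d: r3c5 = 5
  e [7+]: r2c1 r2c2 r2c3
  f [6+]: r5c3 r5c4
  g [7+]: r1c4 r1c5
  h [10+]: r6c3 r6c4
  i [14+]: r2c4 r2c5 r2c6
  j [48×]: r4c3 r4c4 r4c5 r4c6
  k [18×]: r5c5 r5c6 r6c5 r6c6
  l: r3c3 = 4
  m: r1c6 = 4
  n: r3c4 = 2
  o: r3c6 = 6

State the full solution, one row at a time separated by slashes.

Cage m is a single given cell; hence r1c6 = 4.
Cage l is a single given cell, which forces r3c3 = 4.
Cage n is a single given cell; hence r3c4 = 2.
Cage d is given, leaving r3c5 = 5.
Cage o is given; hence r3c6 = 6.
4 is placed in column 3, leaving r6c3 = 6.
Row 6 already has 6, so r6c4 = 4.
Cage j needs product 48, so r4c4 = 6.
Cage j needs product 48, so r4c5 = 4.
Cage i has sum 14, leaving r2c5 = 6.
Row 4 now contains 4, so r4c1 = 5.
Cage b has sum 18, leaving r5c1 = 6.
Cage b needs sum 18, which forces r6c1 = 2.
The 4 cells of cage b must have sum 18; hence r6c2 = 5.
Cage g's pair has sum 7, leaving r1c4 = 5.
Column 5 now contains 6, which forces r1c5 = 2.
5 is placed in column 4, so r2c4 = 3.
Row 2 already has 3, which forces r2c6 = 5.
Cage a has sum 11, leaving r3c1 = 3.
The 4 cells of cage a must have sum 11, leaving r3c2 = 1.
The 4 cells of cage a must have sum 11, leaving r4c2 = 3.
The 4 cells of cage a must have sum 11, so r5c2 = 4.
5 is placed in column 4, leaving r5c4 = 1.
2 is placed in column 5, which forces r5c5 = 3.
Row 5 already has 3; hence r5c6 = 2.
3 is placed in column 5; hence r6c5 = 1.
Row 6 now contains 1; hence r6c6 = 3.
3 is placed in column 1, which forces r1c1 = 1.
Row 1 now contains 2, which forces r1c2 = 6.
Cage c has sum 10; hence r1c3 = 3.
The 3 cells of cage e must have sum 7, so r2c1 = 4.
4 is placed in column 2, leaving r2c2 = 2.
Cage e has sum 7; hence r2c3 = 1.
Cage j needs product 48; hence r4c3 = 2.
2 is placed in column 6, so r4c6 = 1.
1 is placed in row 5, which forces r5c3 = 5.

1 6 3 5 2 4 / 4 2 1 3 6 5 / 3 1 4 2 5 6 / 5 3 2 6 4 1 / 6 4 5 1 3 2 / 2 5 6 4 1 3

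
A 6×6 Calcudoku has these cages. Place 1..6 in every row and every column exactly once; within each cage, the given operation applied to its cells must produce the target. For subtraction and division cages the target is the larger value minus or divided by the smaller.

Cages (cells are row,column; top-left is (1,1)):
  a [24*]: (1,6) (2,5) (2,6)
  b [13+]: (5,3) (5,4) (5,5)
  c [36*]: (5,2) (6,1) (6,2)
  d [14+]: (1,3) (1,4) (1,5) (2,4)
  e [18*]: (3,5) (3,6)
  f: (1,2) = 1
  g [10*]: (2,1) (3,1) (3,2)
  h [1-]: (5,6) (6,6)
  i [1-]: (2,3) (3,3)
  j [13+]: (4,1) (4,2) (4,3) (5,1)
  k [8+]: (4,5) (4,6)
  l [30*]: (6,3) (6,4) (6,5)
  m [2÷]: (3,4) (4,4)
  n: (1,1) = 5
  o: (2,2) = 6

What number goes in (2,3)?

3

Cage n is given, which forces (1,1) = 5.
Cage f is a single given cell, so (1,2) = 1.
O is a freebie, which forces (2,2) = 6.
Cage g needs product 10, so (3,2) = 5.
The only place for 1 in row 5 is (5,6).
The two cells of cage h must have difference 1, which forces (6,6) = 2.
In row 2, 4 can only go at (2,6), so (2,6) = 4.
Row 6 needs a 4, and only (6,2) is open for it.
The 3 cells of cage c must have product 36, so (5,2) = 3.
The 3 cells of cage c must have product 36, so (6,1) = 3.
Column 2 already has 3, leaving (4,2) = 2.
Cage j has sum 13, so (4,3) = 1.
Row 4 already has 1, so (4,4) = 4.
Cage m needs two cells with quotient 2, so (3,4) = 2.
Row 4 now contains 4; hence (4,1) = 6.
The 4 cells of cage j must have sum 13, which forces (5,1) = 4.
Cage g needs product 10, leaving (2,1) = 2.
Row 2 already has 2, which forces (2,5) = 1.
Row 3 now contains 2, leaving (3,1) = 1.
Row 3 now contains 2, leaving (3,3) = 4.
The 3 cells of cage a must have product 24, which forces (1,6) = 6.
Column 6 already has 6, leaving (3,6) = 3.
3 is placed in column 6, so (4,6) = 5.
Cage l has product 30, so (6,4) = 1.
The 4 cells of cage d must have sum 14, so (1,3) = 2.
6 is placed in row 1, which forces (1,4) = 3.
Cage d has sum 14, which forces (1,5) = 4.
Cage d needs sum 14, so (2,4) = 5.
Row 3 now contains 3; hence (3,5) = 6.
Row 4 now contains 5, leaving (4,5) = 3.
5 is placed in column 4, which forces (5,4) = 6.
6 is placed in column 5, so (6,5) = 5.
5 is placed in row 2, leaving (2,3) = 3.
6 is placed in row 5, so (5,3) = 5.
Column 5 already has 5, so (5,5) = 2.
Row 6 now contains 5, which forces (6,3) = 6.
The full grid is 5 1 2 3 4 6 / 2 6 3 5 1 4 / 1 5 4 2 6 3 / 6 2 1 4 3 5 / 4 3 5 6 2 1 / 3 4 6 1 5 2.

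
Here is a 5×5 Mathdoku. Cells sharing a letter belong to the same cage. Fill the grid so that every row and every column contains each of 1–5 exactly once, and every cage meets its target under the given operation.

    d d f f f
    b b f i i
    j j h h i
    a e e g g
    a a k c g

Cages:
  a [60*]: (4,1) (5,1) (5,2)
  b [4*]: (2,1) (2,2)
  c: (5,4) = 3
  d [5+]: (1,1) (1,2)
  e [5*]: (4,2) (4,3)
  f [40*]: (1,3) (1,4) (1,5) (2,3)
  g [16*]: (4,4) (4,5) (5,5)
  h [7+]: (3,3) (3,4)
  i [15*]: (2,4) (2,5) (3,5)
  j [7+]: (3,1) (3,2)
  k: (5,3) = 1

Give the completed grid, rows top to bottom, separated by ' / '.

2 3 4 1 5 / 1 4 2 5 3 / 5 2 3 4 1 / 3 1 5 2 4 / 4 5 1 3 2

K is a freebie, so (5,3) = 1.
C is a freebie; hence (5,4) = 3.
The 3 cells of cage a must have product 60, so (4,1) = 3.
Cage e's pair has product 5; hence (4,2) = 1.
1 is placed in column 3, leaving (4,3) = 5.
Row 4 already has 1, leaving (4,5) = 4.
Column 5 already has 4, leaving (5,5) = 2.
Cage b's pair has product 4, leaving (2,1) = 1.
Column 2 now contains 1; hence (2,2) = 4.
4 is placed in row 2, so (2,3) = 2.
Row 2 already has 1; hence (2,4) = 5.
Row 2 already has 5, leaving (2,5) = 3.
2 is placed in column 3, so (3,3) = 3.
Column 4 now contains 5, which forces (3,4) = 4.
Row 4 now contains 4; hence (4,4) = 2.
4 is placed in column 2, which forces (5,2) = 5.
Column 1 already has 1, leaving (1,1) = 2.
4 is placed in column 2, which forces (1,2) = 3.
2 is placed in column 3, which forces (1,3) = 4.
Column 4 now contains 5, which forces (1,4) = 1.
Cage f needs product 40; hence (1,5) = 5.
Cage j needs two cells with sum 7; hence (3,1) = 5.
5 is placed in column 2, which forces (3,2) = 2.
Cage i needs product 15, leaving (3,5) = 1.
Row 5 already has 5, so (5,1) = 4.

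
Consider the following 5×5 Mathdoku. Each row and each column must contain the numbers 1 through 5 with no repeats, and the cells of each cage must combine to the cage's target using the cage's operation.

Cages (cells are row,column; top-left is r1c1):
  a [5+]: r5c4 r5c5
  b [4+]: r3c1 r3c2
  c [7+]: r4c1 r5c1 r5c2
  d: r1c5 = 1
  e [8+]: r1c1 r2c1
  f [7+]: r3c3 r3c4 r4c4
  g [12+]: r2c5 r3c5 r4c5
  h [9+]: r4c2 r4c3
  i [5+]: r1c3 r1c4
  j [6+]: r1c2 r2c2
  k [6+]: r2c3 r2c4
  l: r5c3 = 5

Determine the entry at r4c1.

2

Cage d is given, leaving r1c5 = 1.
Cage l is given, which forces r5c3 = 5.
Cage h's pair has sum 9, so r4c2 = 5.
Column 3 already has 5, leaving r4c3 = 4.
Row 4 already has 4; hence r4c5 = 3.
The only place for 4 in row 1 is r1c2.
Column 2 now contains 4, which forces r2c2 = 2.
Row 2 now contains 2; hence r2c3 = 1.
Column 3 already has 1, which forces r3c3 = 2.
2 is placed in column 2; hence r5c2 = 1.
Row 5 now contains 1; hence r5c4 = 3.
Column 3 already has 2, so r1c3 = 3.
3 is placed in column 4, leaving r1c4 = 2.
Cage k needs two cells with sum 6; hence r2c4 = 5.
Row 2 already has 5, which forces r2c5 = 4.
Cage b's pair has sum 4, so r3c1 = 1.
Column 2 already has 1, so r3c2 = 3.
Cage f has sum 7, so r3c4 = 4.
Column 5 now contains 4, so r3c5 = 5.
Cage c has sum 7; hence r4c1 = 2.
Cage f has sum 7, which forces r4c4 = 1.
3 is placed in row 5; hence r5c1 = 4.
The two cells of cage a must have sum 5, so r5c5 = 2.
3 is placed in row 1; hence r1c1 = 5.
Row 2 already has 5; hence r2c1 = 3.
Filled in: 5 4 3 2 1 / 3 2 1 5 4 / 1 3 2 4 5 / 2 5 4 1 3 / 4 1 5 3 2.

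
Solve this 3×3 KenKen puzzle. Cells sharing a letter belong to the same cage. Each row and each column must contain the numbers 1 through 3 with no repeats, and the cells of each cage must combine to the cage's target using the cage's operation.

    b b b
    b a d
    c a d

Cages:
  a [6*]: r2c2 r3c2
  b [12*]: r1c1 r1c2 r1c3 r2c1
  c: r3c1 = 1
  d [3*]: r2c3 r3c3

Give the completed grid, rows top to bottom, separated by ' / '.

Cage b has product 12, which forces r2c1 = 2.
2 is placed in row 2, so r2c2 = 3.
Row 2 already has 3, so r2c3 = 1.
Cage c is given; hence r3c1 = 1.
3 is placed in column 2, so r3c2 = 2.
1 is placed in column 3, which forces r3c3 = 3.
1 is placed in column 1, so r1c1 = 3.
Column 2 now contains 2, leaving r1c2 = 1.
Column 3 now contains 3, so r1c3 = 2.

3 1 2 / 2 3 1 / 1 2 3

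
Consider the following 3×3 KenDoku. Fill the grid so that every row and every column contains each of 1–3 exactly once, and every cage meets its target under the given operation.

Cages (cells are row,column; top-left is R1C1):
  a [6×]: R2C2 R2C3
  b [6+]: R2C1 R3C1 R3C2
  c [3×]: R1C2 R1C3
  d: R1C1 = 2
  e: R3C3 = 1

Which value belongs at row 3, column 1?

3

Cage d is a single given cell, leaving R1C1 = 2.
Cage e is given; hence R3C3 = 1.
Cage c's pair has product 3, which forces R1C2 = 1.
Column 3 now contains 1, which forces R1C3 = 3.
The 3 cells of cage b must have sum 6; hence R2C1 = 1.
3 is placed in column 3; hence R2C3 = 2.
1 is placed in row 3, so R3C1 = 3.
Cage b has sum 6, which forces R3C2 = 2.
Row 2 already has 2, leaving R2C2 = 3.
The full grid is 2 1 3 / 1 3 2 / 3 2 1.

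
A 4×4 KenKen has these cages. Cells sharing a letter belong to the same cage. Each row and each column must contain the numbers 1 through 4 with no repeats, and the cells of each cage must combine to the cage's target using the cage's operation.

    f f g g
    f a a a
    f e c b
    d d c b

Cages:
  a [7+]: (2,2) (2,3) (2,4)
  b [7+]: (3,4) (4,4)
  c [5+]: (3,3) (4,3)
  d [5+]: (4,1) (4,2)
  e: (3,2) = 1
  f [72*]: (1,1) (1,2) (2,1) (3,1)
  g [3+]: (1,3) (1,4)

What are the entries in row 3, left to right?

Cage f needs product 72, so (1,2) = 3.
Cage e is given; hence (3,2) = 1.
The only place for 4 in row 1 is (1,1).
The only place for 3 in row 2 is (2,1).
3 is placed in column 1, leaving (3,1) = 2.
3 is placed in column 1, so (4,1) = 1.
Cage d needs two cells with sum 5, leaving (4,2) = 4.
Row 4 already has 4, which forces (4,4) = 3.
4 is placed in column 2, so (2,2) = 2.
The two cells of cage c must have sum 5; hence (3,3) = 3.
Column 4 now contains 3; hence (3,4) = 4.
Row 4 already has 3; hence (4,3) = 2.
2 is placed in column 3; hence (1,3) = 1.
The two cells of cage g must have sum 3; hence (1,4) = 2.
The 3 cells of cage a must have sum 7, leaving (2,3) = 4.
Column 4 already has 4, leaving (2,4) = 1.
Completed grid: 4 3 1 2 / 3 2 4 1 / 2 1 3 4 / 1 4 2 3.

2 1 3 4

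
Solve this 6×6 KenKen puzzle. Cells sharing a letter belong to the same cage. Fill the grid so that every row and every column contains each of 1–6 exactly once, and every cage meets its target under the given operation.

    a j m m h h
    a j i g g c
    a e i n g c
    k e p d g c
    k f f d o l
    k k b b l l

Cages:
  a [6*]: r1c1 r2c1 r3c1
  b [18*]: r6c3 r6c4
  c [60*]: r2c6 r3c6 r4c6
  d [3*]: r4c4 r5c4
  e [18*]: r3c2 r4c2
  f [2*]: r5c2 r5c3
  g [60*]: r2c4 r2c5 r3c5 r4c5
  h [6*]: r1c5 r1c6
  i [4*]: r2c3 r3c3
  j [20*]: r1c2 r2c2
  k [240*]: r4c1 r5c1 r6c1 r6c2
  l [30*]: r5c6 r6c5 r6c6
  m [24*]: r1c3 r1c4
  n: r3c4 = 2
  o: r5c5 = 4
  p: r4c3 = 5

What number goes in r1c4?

4

N is a freebie; hence r3c4 = 2.
P is a freebie, which forces r4c3 = 5.
O is a freebie, leaving r5c5 = 4.
The only place for 5 in row 1 is r1c2.
Column 2 already has 5, leaving r2c2 = 4.
Row 2 now contains 4, leaving r2c3 = 1.
Column 3 already has 1, which forces r3c3 = 4.
Column 3 already has 1, leaving r5c3 = 2.
Column 3 now contains 4, which forces r1c3 = 6.
Cage m's pair has product 24; hence r1c4 = 4.
Row 5 now contains 2, which forces r5c2 = 1.
Row 5 now contains 1; hence r5c4 = 3.
Column 3 now contains 6, which forces r6c3 = 3.
3 is placed in column 4; hence r6c4 = 6.
Column 4 already has 6; hence r2c4 = 5.
3 is placed in column 4, leaving r4c4 = 1.
Cage l needs product 30; hence r5c6 = 6.
6 is placed in row 6, which forces r6c2 = 2.
Cage c needs product 60, so r2c6 = 3.
The 4 cells of cage g must have product 60; hence r3c5 = 1.
Cage c needs product 60, which forces r3c6 = 5.
Cage k needs product 240; hence r4c1 = 6.
6 is placed in row 4; hence r4c2 = 3.
6 is placed in row 4, which forces r4c5 = 2.
Cage c needs product 60, which forces r4c6 = 4.
Row 5 already has 6, which forces r5c1 = 5.
The 4 cells of cage k must have product 240, so r6c1 = 4.
Column 5 now contains 1; hence r6c5 = 5.
5 is placed in column 6; hence r6c6 = 1.
Cage a has product 6, leaving r1c1 = 1.
Column 5 already has 2; hence r1c5 = 3.
Column 6 already has 3, so r1c6 = 2.
Row 2 already has 3, which forces r2c1 = 2.
Column 5 already has 2, leaving r2c5 = 6.
1 is placed in row 3, leaving r3c1 = 3.
Column 2 now contains 3, leaving r3c2 = 6.
Completed grid: 1 5 6 4 3 2 / 2 4 1 5 6 3 / 3 6 4 2 1 5 / 6 3 5 1 2 4 / 5 1 2 3 4 6 / 4 2 3 6 5 1.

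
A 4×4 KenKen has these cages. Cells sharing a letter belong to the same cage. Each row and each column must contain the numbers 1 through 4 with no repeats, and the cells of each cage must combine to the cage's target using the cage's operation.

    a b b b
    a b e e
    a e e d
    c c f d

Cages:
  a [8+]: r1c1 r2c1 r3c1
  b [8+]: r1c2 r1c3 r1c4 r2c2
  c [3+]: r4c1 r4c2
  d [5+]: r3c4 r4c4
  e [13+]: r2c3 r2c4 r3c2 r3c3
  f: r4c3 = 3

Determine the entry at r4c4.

Cage f is a single given cell, leaving r4c3 = 3.
In row 3, 2 can only go at r3c3, so r3c3 = 2.
2 is placed in column 3; hence r2c3 = 4.
The 4 cells of cage e must have sum 13; hence r2c4 = 3.
Cage e needs sum 13; hence r3c2 = 4.
Row 3 already has 4, leaving r3c4 = 1.
Cage a needs sum 8, so r1c1 = 4.
Column 3 already has 4, so r1c3 = 1.
4 is placed in row 1, leaving r1c4 = 2.
Row 2 already has 3, so r2c1 = 1.
Row 2 already has 1; hence r2c2 = 2.
1 is placed in row 3; hence r3c1 = 3.
Column 1 already has 1; hence r4c1 = 2.
Column 2 already has 2, which forces r4c2 = 1.
The two cells of cage d must have sum 5, leaving r4c4 = 4.
Row 1 now contains 2, so r1c2 = 3.
The full grid is 4 3 1 2 / 1 2 4 3 / 3 4 2 1 / 2 1 3 4.

4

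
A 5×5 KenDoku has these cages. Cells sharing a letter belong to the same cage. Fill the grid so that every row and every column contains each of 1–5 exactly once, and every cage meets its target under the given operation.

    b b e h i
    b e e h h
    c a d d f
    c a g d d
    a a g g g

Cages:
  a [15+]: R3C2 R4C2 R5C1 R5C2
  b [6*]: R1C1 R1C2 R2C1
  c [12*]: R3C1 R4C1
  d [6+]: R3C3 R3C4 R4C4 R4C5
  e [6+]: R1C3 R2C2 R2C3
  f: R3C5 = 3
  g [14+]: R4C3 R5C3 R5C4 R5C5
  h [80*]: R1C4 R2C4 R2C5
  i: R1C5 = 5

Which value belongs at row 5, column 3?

Cage h needs product 80, which forces R1C4 = 4.
Cage i is a single given cell, leaving R1C5 = 5.
Cage h has product 80, leaving R2C4 = 5.
Cage h needs product 80; hence R2C5 = 4.
Cage f is given; hence R3C5 = 3.
Row 3 now contains 3, leaving R3C1 = 4.
The two cells of cage c must have product 12, which forces R4C1 = 3.
Column 1 already has 3, leaving R5C1 = 5.
Row 5 now contains 5, leaving R5C3 = 4.
The 4 cells of cage g must have sum 14, so R5C4 = 3.
Cage g needs sum 14, so R5C5 = 2.
Cage b needs product 6, leaving R1C2 = 3.
Cage a has sum 15, which forces R3C2 = 5.
Cage d needs sum 6; hence R3C3 = 2.
Cage d has sum 6, leaving R3C4 = 1.
Cage a has sum 15; hence R4C2 = 4.
Column 3 already has 4, which forces R4C3 = 5.
The 4 cells of cage d must have sum 6, leaving R4C4 = 2.
Column 5 now contains 2, leaving R4C5 = 1.
2 is placed in row 5, so R5C2 = 1.
Column 3 already has 2; hence R1C3 = 1.
Column 2 now contains 1; hence R2C2 = 2.
The 3 cells of cage e must have sum 6, so R2C3 = 3.
Row 1 now contains 1, so R1C1 = 2.
Row 2 already has 2, so R2C1 = 1.
The full grid is 2 3 1 4 5 / 1 2 3 5 4 / 4 5 2 1 3 / 3 4 5 2 1 / 5 1 4 3 2.

4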